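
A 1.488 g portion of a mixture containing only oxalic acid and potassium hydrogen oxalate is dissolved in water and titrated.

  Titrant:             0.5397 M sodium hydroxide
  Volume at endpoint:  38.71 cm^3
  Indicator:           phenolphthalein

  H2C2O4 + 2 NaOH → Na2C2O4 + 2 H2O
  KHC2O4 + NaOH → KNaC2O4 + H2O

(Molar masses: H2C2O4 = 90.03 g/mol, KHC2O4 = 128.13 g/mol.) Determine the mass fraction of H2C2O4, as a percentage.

43.27 %

n(NaOH) = 0.03871 × 0.5397 = 0.02089 mol
Let x = n(H2C2O4), y = n(KHC2O4).
Titrant: 2x + 1y = 0.02089;  mass: 90.03x + 128.13y = 1.488
Solving, x = 7.152 × 10^-3 mol, y = 6.588 × 10^-3 mol
mass of H2C2O4 = 7.152 × 10^-3 × 90.03 = 0.6439 g
% H2C2O4 = 0.6439 / 1.488 × 100 = 43.27 %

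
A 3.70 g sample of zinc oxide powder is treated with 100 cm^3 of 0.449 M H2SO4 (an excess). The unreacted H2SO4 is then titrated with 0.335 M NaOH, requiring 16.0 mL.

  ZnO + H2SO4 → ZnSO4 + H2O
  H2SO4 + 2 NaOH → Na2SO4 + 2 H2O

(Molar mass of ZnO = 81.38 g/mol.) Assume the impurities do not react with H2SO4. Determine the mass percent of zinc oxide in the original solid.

n(H2SO4) added = 0.100 × 0.449 = 0.0449 mol
n(NaOH) used in back-titration = 0.0160 × 0.335 = 5.36 × 10^-3 mol
From the 1:2 ratio, n(H2SO4) left over = 1/2 × 5.36 × 10^-3 = 2.68 × 10^-3 mol
n(H2SO4) consumed by analyte = 0.0449 − 2.68 × 10^-3 = 0.0422 mol
n(ZnO) = 0.0422 mol (1:1 ratio)
mass of ZnO = 0.0422 × 81.38 = 3.44 g
% ZnO = 3.44 / 3.70 × 100 = 92.9 %

92.9 %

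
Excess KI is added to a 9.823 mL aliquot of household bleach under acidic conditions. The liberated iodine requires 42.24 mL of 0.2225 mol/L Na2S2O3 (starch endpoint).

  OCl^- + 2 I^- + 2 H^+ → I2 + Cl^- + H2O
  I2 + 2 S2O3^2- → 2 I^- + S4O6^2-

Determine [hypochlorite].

0.4784 mol/L

n(S2O3^2-) = 0.04224 × 0.2225 = 9.398 × 10^-3 mol
n(I2) = n(S2O3^2-)/2 = 4.699 × 10^-3 mol
n(OCl^-) in the aliquot = 4.699 × 10^-3 mol (1:1 ratio)
[OCl^-] = 4.699 × 10^-3 / 0.009823 = 0.4784 mol/L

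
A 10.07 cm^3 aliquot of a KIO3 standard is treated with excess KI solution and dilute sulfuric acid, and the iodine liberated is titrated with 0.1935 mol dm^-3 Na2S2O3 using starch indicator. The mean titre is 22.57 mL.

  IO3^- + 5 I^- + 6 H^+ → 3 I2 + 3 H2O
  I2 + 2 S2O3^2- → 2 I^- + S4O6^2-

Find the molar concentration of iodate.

0.07228 mol/L

n(S2O3^2-) = 0.02257 × 0.1935 = 4.367 × 10^-3 mol
n(I2) = n(S2O3^2-)/2 = 2.184 × 10^-3 mol
From the 1:3 ratio, n(IO3^-) in the aliquot = 1/3 × 2.184 × 10^-3 = 7.279 × 10^-4 mol
[IO3^-] = 7.279 × 10^-4 / 0.01007 = 0.07228 mol/L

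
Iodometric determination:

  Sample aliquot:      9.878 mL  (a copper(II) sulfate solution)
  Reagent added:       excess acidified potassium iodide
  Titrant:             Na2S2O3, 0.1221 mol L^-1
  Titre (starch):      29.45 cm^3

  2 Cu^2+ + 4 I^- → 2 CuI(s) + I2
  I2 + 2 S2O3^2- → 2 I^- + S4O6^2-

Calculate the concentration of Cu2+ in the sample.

n(S2O3^2-) = 0.02945 × 0.1221 = 3.596 × 10^-3 mol
n(I2) = n(S2O3^2-)/2 = 1.798 × 10^-3 mol
From the 2:1 ratio, n(Cu2+) in the aliquot = 2/1 × 1.798 × 10^-3 = 3.596 × 10^-3 mol
[Cu2+] = 3.596 × 10^-3 / 0.009878 = 0.3640 mol/L

0.3640 mol/L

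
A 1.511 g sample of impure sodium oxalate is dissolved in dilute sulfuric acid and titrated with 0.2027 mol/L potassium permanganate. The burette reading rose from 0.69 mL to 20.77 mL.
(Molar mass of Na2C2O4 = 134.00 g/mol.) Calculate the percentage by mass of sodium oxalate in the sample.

90.24 %

2 MnO4^- + 5 C2O4^2- + 16 H^+ → 2 Mn^2+ + 10 CO2 + 8 H2O
n(KMnO4) = 0.02008 L × 0.2027 mol/L = 4.070 × 10^-3 mol
From the 5:2 ratio, n(Na2C2O4) = 5/2 × 4.070 × 10^-3 = 0.01018 mol
mass of Na2C2O4 = 0.01018 × 134.00 g/mol = 1.364 g
% Na2C2O4 = 1.364 / 1.511 × 100 = 90.24 %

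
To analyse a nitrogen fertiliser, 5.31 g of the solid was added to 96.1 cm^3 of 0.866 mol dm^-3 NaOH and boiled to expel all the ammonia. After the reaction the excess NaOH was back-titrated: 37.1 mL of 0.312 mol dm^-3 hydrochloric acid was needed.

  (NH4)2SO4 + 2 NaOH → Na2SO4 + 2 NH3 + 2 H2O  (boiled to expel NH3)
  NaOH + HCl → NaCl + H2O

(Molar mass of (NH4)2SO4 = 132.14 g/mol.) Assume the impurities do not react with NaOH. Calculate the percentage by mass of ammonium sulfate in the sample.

n(NaOH) added = 0.0961 × 0.866 = 0.0832 mol
n(HCl) used in back-titration = 0.0371 × 0.312 = 0.0116 mol
n(NaOH) left over = 0.0116 mol (1:1 ratio)
n(NaOH) consumed by analyte = 0.0832 − 0.0116 = 0.0716 mol
From the 1:2 ratio, n((NH4)2SO4) = 1/2 × 0.0716 = 0.0358 mol
mass of (NH4)2SO4 = 0.0358 × 132.14 = 4.73 g
% (NH4)2SO4 = 4.73 / 5.31 × 100 = 89.1 %

89.1 %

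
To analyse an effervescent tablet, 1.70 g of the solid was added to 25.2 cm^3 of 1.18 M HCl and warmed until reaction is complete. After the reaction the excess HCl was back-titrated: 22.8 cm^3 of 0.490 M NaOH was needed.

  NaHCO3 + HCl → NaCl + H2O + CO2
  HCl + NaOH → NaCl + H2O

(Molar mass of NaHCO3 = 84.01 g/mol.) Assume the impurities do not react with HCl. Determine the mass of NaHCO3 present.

1.56 g

n(HCl) added = 0.0252 × 1.18 = 0.0297 mol
n(NaOH) used in back-titration = 0.0228 × 0.490 = 0.0112 mol
n(HCl) left over = 0.0112 mol (1:1 ratio)
n(HCl) consumed by analyte = 0.0297 − 0.0112 = 0.0186 mol
n(NaHCO3) = 0.0186 mol (1:1 ratio)
mass of NaHCO3 = 0.0186 × 84.01 = 1.56 g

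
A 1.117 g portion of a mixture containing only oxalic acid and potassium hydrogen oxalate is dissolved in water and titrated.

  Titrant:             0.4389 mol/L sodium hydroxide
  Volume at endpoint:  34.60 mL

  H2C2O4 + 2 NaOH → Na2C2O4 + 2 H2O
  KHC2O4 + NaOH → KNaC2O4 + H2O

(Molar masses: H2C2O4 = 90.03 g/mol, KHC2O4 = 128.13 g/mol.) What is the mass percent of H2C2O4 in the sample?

40.18 %

n(NaOH) = 0.03460 × 0.4389 = 0.01519 mol
Let x = n(H2C2O4), y = n(KHC2O4).
Titrant: 2x + 1y = 0.01519;  mass: 90.03x + 128.13y = 1.117
Solving, x = 4.986 × 10^-3 mol, y = 5.215 × 10^-3 mol
mass of H2C2O4 = 4.986 × 10^-3 × 90.03 = 0.4489 g
% H2C2O4 = 0.4489 / 1.117 × 100 = 40.18 %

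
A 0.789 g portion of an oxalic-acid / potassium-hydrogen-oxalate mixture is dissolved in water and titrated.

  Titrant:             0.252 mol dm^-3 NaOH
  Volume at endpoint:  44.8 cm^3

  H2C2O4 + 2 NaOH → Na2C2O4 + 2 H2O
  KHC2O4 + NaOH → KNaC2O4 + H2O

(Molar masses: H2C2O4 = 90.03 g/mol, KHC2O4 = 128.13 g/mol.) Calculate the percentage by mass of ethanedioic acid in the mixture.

45.1 %

n(NaOH) = 0.0448 × 0.252 = 0.0113 mol
Let x = n(H2C2O4), y = n(KHC2O4).
Titrant: 2x + 1y = 0.0113;  mass: 90.03x + 128.13y = 0.789
Solving, x = 3.96 × 10^-3 mol, y = 3.38 × 10^-3 mol
mass of H2C2O4 = 3.96 × 10^-3 × 90.03 = 0.356 g
% H2C2O4 = 0.356 / 0.789 × 100 = 45.1 %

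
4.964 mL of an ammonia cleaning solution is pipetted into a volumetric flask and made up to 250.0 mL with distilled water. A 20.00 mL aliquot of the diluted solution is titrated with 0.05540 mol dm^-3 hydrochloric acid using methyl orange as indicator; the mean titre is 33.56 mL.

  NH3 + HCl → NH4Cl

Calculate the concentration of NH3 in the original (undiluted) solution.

n(HCl) = 0.03356 × 0.05540 = 1.859 × 10^-3 mol
n(NH3) in the aliquot = 1.859 × 10^-3 mol (1:1 ratio)
[NH3]_dilute = 1.859 × 10^-3 / 0.02000 = 0.09296 mol/L
Dilution factor = 250.0 / 4.964 = 50.36
[NH3]_stock = 0.09296 × 50.36 = 4.682 mol/L

4.682 mol/L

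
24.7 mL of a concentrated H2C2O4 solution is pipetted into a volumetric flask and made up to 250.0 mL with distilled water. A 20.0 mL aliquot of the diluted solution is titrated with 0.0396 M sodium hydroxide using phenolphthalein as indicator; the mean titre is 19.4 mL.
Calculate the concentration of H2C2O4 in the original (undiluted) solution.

H2C2O4 + 2 NaOH → Na2C2O4 + 2 H2O
n(NaOH) = 0.0194 × 0.0396 = 7.68 × 10^-4 mol
From the 1:2 ratio, n(H2C2O4) in the aliquot = 1/2 × 7.68 × 10^-4 = 3.84 × 10^-4 mol
[H2C2O4]_dilute = 3.84 × 10^-4 / 0.0200 = 0.0192 mol/L
Dilution factor = 250.0 / 24.7 = 10.12
[H2C2O4]_stock = 0.0192 × 10.12 = 0.194 mol/L

0.194 M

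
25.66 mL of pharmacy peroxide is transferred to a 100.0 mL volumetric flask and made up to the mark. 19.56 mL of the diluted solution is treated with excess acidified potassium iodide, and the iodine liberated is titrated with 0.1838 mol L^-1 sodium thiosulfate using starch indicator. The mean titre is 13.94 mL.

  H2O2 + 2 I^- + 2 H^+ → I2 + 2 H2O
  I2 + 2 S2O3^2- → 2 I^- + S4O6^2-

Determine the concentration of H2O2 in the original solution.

n(S2O3^2-) = 0.01394 × 0.1838 = 2.562 × 10^-3 mol
n(I2) = n(S2O3^2-)/2 = 1.281 × 10^-3 mol
n(H2O2) in the aliquot = 1.281 × 10^-3 mol (1:1 ratio)
[H2O2]_dilute = 1.281 × 10^-3 / 0.01956 = 0.06550 mol/L
[H2O2]_original = 0.06550 × 100.0/25.66 = 0.2552 mol/L

0.2552 mol/L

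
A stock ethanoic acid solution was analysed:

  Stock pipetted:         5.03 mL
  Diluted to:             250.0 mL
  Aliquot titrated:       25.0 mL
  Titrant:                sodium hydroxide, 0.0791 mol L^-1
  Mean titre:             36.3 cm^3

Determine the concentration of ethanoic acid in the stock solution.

CH3COOH + NaOH → CH3COONa + H2O
n(NaOH) = 0.0363 × 0.0791 = 2.87 × 10^-3 mol
n(CH3COOH) in the aliquot = 2.87 × 10^-3 mol (1:1 ratio)
[CH3COOH]_dilute = 2.87 × 10^-3 / 0.0250 = 0.115 mol/L
Dilution factor = 250.0 / 5.03 = 49.70
[CH3COOH]_stock = 0.115 × 49.70 = 5.71 mol/L

5.71 mol/L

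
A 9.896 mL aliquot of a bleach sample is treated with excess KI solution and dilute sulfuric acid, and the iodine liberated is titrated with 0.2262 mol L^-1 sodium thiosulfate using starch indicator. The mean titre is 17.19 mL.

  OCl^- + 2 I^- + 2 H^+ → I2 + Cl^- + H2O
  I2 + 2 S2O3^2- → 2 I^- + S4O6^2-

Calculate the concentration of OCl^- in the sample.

0.1965 mol/L

n(S2O3^2-) = 0.01719 × 0.2262 = 3.888 × 10^-3 mol
n(I2) = n(S2O3^2-)/2 = 1.944 × 10^-3 mol
n(OCl^-) in the aliquot = 1.944 × 10^-3 mol (1:1 ratio)
[OCl^-] = 1.944 × 10^-3 / 0.009896 = 0.1965 mol/L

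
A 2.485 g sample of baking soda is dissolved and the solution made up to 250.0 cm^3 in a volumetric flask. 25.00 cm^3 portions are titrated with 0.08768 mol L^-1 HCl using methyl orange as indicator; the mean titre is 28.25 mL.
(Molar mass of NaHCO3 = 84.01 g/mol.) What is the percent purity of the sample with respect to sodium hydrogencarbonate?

83.74 %

NaHCO3 + HCl → NaCl + H2O + CO2
n(HCl) per titration = 0.02825 × 0.08768 = 2.477 × 10^-3 mol
n(NaHCO3) in each aliquot = 2.477 × 10^-3 mol (1:1 ratio)
n(NaHCO3) in the whole flask = 2.477 × 10^-3 × 250.0/25.00 = 0.02477 mol
mass of NaHCO3 = 0.02477 × 84.01 = 2.081 g
% NaHCO3 = 2.081 / 2.485 × 100 = 83.74 %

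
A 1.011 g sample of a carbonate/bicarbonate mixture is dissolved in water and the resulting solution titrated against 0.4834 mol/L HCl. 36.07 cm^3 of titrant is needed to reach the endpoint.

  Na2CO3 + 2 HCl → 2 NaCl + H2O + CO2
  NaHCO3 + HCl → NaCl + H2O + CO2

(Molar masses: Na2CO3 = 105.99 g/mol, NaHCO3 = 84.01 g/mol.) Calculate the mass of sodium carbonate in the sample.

n(HCl) = 0.03607 × 0.4834 = 0.01744 mol
Let x = n(Na2CO3), y = n(NaHCO3).
Titrant: 2x + 1y = 0.01744;  mass: 105.99x + 84.01y = 1.011
Solving, x = 7.316 × 10^-3 mol, y = 2.804 × 10^-3 mol
mass of Na2CO3 = 7.316 × 10^-3 × 105.99 = 0.7754 g

0.7754 g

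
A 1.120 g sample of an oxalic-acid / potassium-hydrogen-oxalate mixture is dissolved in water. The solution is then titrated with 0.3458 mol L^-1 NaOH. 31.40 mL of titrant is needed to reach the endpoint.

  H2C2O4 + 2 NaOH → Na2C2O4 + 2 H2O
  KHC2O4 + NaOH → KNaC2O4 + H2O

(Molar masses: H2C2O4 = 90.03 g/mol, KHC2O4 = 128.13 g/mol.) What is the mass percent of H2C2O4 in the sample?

13.12 %

n(NaOH) = 0.03140 × 0.3458 = 0.01086 mol
Let x = n(H2C2O4), y = n(KHC2O4).
Titrant: 2x + 1y = 0.01086;  mass: 90.03x + 128.13y = 1.120
Solving, x = 1.632 × 10^-3 mol, y = 7.595 × 10^-3 mol
mass of H2C2O4 = 1.632 × 10^-3 × 90.03 = 0.1469 g
% H2C2O4 = 0.1469 / 1.120 × 100 = 13.12 %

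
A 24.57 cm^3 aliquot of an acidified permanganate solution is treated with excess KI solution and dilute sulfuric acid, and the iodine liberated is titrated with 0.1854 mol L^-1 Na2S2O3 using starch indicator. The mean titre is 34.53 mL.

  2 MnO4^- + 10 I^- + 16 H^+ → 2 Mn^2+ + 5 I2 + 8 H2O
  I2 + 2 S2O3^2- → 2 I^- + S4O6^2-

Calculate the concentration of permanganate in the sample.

0.05211 mol/L

n(S2O3^2-) = 0.03453 × 0.1854 = 6.402 × 10^-3 mol
n(I2) = n(S2O3^2-)/2 = 3.201 × 10^-3 mol
From the 2:5 ratio, n(MnO4^-) in the aliquot = 2/5 × 3.201 × 10^-3 = 1.280 × 10^-3 mol
[MnO4^-] = 1.280 × 10^-3 / 0.02457 = 0.05211 mol/L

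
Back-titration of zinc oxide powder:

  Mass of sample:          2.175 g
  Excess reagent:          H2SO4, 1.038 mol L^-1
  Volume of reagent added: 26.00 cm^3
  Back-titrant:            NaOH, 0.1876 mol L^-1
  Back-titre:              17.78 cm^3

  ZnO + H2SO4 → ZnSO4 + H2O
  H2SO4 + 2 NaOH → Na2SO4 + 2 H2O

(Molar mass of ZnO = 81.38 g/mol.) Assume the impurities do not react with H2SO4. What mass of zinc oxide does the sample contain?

2.061 g

n(H2SO4) added = 0.02600 × 1.038 = 0.02699 mol
n(NaOH) used in back-titration = 0.01778 × 0.1876 = 3.336 × 10^-3 mol
From the 1:2 ratio, n(H2SO4) left over = 1/2 × 3.336 × 10^-3 = 1.668 × 10^-3 mol
n(H2SO4) consumed by analyte = 0.02699 − 1.668 × 10^-3 = 0.02532 mol
n(ZnO) = 0.02532 mol (1:1 ratio)
mass of ZnO = 0.02532 × 81.38 = 2.061 g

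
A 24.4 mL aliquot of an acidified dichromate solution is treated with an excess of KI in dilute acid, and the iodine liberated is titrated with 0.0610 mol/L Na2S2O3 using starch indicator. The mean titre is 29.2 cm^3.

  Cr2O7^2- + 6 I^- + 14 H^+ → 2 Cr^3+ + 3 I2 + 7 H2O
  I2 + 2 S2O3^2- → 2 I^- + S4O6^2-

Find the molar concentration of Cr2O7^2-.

0.0122 mol/L

n(S2O3^2-) = 0.0292 × 0.0610 = 1.78 × 10^-3 mol
n(I2) = n(S2O3^2-)/2 = 8.91 × 10^-4 mol
From the 1:3 ratio, n(Cr2O7^2-) in the aliquot = 1/3 × 8.91 × 10^-4 = 2.97 × 10^-4 mol
[Cr2O7^2-] = 2.97 × 10^-4 / 0.0244 = 0.0122 mol/L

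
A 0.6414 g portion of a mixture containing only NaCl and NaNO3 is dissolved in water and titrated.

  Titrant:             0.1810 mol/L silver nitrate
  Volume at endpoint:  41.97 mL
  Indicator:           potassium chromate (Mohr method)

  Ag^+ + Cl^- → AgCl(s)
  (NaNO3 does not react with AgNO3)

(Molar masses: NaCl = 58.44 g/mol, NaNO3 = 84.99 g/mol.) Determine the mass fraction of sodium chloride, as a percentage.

69.21 %

n(AgNO3) = 0.04197 × 0.1810 = 7.597 × 10^-3 mol
Let x = n(NaCl), y = n(NaNO3).
Titrant: 1x = 7.597 × 10^-3;  mass: 58.44x + 84.99y = 0.6414
Solving, x = 7.597 × 10^-3 mol, y = 2.323 × 10^-3 mol
mass of NaCl = 7.597 × 10^-3 × 58.44 = 0.4439 g
% NaCl = 0.4439 / 0.6414 × 100 = 69.21 %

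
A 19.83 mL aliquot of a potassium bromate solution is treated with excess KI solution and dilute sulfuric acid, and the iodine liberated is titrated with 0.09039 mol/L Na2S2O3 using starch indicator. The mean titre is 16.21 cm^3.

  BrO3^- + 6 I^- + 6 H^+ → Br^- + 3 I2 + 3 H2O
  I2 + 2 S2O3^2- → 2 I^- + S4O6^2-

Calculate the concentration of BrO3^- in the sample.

n(S2O3^2-) = 0.01621 × 0.09039 = 1.465 × 10^-3 mol
n(I2) = n(S2O3^2-)/2 = 7.326 × 10^-4 mol
From the 1:3 ratio, n(BrO3^-) in the aliquot = 1/3 × 7.326 × 10^-4 = 2.442 × 10^-4 mol
[BrO3^-] = 2.442 × 10^-4 / 0.01983 = 0.01231 mol/L

0.01231 mol/L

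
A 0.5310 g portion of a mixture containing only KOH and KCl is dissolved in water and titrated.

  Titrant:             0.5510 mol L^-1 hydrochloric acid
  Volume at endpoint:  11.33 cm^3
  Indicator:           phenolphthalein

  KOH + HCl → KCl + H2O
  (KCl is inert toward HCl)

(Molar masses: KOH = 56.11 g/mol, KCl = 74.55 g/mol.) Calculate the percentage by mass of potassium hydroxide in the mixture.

n(HCl) = 0.01133 × 0.5510 = 6.243 × 10^-3 mol
Let x = n(KOH), y = n(KCl).
Titrant: 1x = 6.243 × 10^-3;  mass: 56.11x + 74.55y = 0.5310
Solving, x = 6.243 × 10^-3 mol, y = 2.424 × 10^-3 mol
mass of KOH = 6.243 × 10^-3 × 56.11 = 0.3503 g
% KOH = 0.3503 / 0.5310 × 100 = 65.97 %

65.97 %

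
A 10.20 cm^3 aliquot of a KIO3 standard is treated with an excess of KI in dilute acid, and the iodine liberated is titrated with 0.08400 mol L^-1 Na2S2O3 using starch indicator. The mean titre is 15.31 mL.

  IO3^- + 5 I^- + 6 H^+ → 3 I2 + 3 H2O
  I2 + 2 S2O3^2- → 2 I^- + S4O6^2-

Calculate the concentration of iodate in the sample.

0.02101 mol/L

n(S2O3^2-) = 0.01531 × 0.08400 = 1.286 × 10^-3 mol
n(I2) = n(S2O3^2-)/2 = 6.430 × 10^-4 mol
From the 1:3 ratio, n(IO3^-) in the aliquot = 1/3 × 6.430 × 10^-4 = 2.143 × 10^-4 mol
[IO3^-] = 2.143 × 10^-4 / 0.01020 = 0.02101 mol/L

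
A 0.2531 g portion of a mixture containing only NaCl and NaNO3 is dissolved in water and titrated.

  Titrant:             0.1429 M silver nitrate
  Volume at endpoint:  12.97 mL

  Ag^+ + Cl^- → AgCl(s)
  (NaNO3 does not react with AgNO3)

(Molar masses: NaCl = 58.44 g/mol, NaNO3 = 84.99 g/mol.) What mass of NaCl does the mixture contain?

n(AgNO3) = 0.01297 × 0.1429 = 1.853 × 10^-3 mol
Let x = n(NaCl), y = n(NaNO3).
Titrant: 1x = 1.853 × 10^-3;  mass: 58.44x + 84.99y = 0.2531
Solving, x = 1.853 × 10^-3 mol, y = 1.704 × 10^-3 mol
mass of NaCl = 1.853 × 10^-3 × 58.44 = 0.1083 g

0.1083 g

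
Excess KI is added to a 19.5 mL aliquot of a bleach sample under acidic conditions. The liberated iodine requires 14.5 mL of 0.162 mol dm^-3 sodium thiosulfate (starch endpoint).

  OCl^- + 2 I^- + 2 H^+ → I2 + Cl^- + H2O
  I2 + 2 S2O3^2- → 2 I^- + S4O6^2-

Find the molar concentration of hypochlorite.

n(S2O3^2-) = 0.0145 × 0.162 = 2.35 × 10^-3 mol
n(I2) = n(S2O3^2-)/2 = 1.17 × 10^-3 mol
n(OCl^-) in the aliquot = 1.17 × 10^-3 mol (1:1 ratio)
[OCl^-] = 1.17 × 10^-3 / 0.0195 = 0.0602 mol/L

0.0602 mol/L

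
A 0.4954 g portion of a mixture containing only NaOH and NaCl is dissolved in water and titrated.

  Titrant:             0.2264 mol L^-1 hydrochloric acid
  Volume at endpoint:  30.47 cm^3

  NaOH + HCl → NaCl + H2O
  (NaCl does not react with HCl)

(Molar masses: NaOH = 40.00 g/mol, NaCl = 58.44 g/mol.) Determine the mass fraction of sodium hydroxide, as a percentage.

55.70 %

n(HCl) = 0.03047 × 0.2264 = 6.898 × 10^-3 mol
Let x = n(NaOH), y = n(NaCl).
Titrant: 1x = 6.898 × 10^-3;  mass: 40.00x + 58.44y = 0.4954
Solving, x = 6.898 × 10^-3 mol, y = 3.755 × 10^-3 mol
mass of NaOH = 6.898 × 10^-3 × 40.00 = 0.2759 g
% NaOH = 0.2759 / 0.4954 × 100 = 55.70 %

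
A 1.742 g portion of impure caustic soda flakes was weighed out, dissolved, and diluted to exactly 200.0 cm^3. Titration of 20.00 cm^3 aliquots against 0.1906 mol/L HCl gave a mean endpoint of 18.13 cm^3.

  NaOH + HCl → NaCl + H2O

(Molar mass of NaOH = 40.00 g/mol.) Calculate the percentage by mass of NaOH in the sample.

n(HCl) per titration = 0.01813 × 0.1906 = 3.456 × 10^-3 mol
n(NaOH) in each aliquot = 3.456 × 10^-3 mol (1:1 ratio)
n(NaOH) in the whole flask = 3.456 × 10^-3 × 200.0/20.00 = 0.03456 mol
mass of NaOH = 0.03456 × 40.00 = 1.382 g
% NaOH = 1.382 / 1.742 × 100 = 79.35 %

79.35 %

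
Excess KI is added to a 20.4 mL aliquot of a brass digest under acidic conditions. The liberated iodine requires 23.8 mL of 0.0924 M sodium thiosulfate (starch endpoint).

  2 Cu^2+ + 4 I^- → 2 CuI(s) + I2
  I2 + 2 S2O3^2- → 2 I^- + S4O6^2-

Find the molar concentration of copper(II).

n(S2O3^2-) = 0.0238 × 0.0924 = 2.20 × 10^-3 mol
n(I2) = n(S2O3^2-)/2 = 1.10 × 10^-3 mol
From the 2:1 ratio, n(Cu2+) in the aliquot = 2/1 × 1.10 × 10^-3 = 2.20 × 10^-3 mol
[Cu2+] = 2.20 × 10^-3 / 0.0204 = 0.108 mol/L

0.108 M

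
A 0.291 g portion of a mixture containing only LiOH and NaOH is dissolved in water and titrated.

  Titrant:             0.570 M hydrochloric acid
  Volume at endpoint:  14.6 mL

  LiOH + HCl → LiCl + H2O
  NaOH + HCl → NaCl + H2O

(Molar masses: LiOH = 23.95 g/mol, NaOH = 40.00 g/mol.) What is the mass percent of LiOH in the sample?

n(HCl) = 0.0146 × 0.570 = 8.32 × 10^-3 mol
Let x = n(LiOH), y = n(NaOH).
Titrant: 1x + 1y = 8.32 × 10^-3;  mass: 23.95x + 40.00y = 0.291
Solving, x = 2.61 × 10^-3 mol, y = 5.71 × 10^-3 mol
mass of LiOH = 2.61 × 10^-3 × 23.95 = 0.0625 g
% LiOH = 0.0625 / 0.291 × 100 = 21.5 %

21.5 %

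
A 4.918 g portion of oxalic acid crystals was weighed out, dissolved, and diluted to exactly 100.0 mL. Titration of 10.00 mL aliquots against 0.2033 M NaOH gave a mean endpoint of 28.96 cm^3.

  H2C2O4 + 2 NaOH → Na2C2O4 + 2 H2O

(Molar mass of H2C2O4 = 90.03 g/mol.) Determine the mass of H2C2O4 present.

n(NaOH) per titration = 0.02896 × 0.2033 = 5.888 × 10^-3 mol
From the 1:2 ratio, n(H2C2O4) in each aliquot = 1/2 × 5.888 × 10^-3 = 2.944 × 10^-3 mol
n(H2C2O4) in the whole flask = 2.944 × 10^-3 × 100.0/10.00 = 0.02944 mol
mass of H2C2O4 = 0.02944 × 90.03 = 2.650 g

2.650 g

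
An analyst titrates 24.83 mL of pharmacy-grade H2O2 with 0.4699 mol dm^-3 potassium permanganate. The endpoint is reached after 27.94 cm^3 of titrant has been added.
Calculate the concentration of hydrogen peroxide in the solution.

2 MnO4^- + 5 H2O2 + 6 H^+ → 2 Mn^2+ + 5 O2 + 8 H2O
n(KMnO4) = 0.02794 L × 0.4699 mol/L = 0.01313 mol
From the 5:2 mole ratio, n(H2O2) = 5/2 × 0.01313 = 0.03282 mol
[H2O2] = 0.03282 mol / 0.02483 L = 1.322 mol/L

1.322 mol/L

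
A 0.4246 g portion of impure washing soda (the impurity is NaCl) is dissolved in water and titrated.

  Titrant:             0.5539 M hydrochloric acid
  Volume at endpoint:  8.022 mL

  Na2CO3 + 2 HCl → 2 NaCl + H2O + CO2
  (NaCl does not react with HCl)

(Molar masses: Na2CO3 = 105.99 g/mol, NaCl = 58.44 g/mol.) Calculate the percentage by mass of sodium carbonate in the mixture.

n(HCl) = 0.008022 × 0.5539 = 4.443 × 10^-3 mol
Let x = n(Na2CO3), y = n(NaCl).
Titrant: 2x = 4.443 × 10^-3;  mass: 105.99x + 58.44y = 0.4246
Solving, x = 2.222 × 10^-3 mol, y = 3.236 × 10^-3 mol
mass of Na2CO3 = 2.222 × 10^-3 × 105.99 = 0.2355 g
% Na2CO3 = 0.2355 / 0.4246 × 100 = 55.46 %

55.46 %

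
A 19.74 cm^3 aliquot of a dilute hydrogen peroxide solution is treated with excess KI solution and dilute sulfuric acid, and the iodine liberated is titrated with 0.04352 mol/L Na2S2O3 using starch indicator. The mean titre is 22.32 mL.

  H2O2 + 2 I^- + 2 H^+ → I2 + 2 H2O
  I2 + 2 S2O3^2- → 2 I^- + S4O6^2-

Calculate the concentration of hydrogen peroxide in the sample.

0.02460 mol/L

n(S2O3^2-) = 0.02232 × 0.04352 = 9.714 × 10^-4 mol
n(I2) = n(S2O3^2-)/2 = 4.857 × 10^-4 mol
n(H2O2) in the aliquot = 4.857 × 10^-4 mol (1:1 ratio)
[H2O2] = 4.857 × 10^-4 / 0.01974 = 0.02460 mol/L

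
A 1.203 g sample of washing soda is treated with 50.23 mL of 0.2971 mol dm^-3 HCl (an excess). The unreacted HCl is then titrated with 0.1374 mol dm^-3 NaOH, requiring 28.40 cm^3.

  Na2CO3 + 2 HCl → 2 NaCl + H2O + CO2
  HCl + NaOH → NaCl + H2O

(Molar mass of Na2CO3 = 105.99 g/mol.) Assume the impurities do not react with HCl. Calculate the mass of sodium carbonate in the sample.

0.5841 g

n(HCl) added = 0.05023 × 0.2971 = 0.01492 mol
n(NaOH) used in back-titration = 0.02840 × 0.1374 = 3.902 × 10^-3 mol
n(HCl) left over = 3.902 × 10^-3 mol (1:1 ratio)
n(HCl) consumed by analyte = 0.01492 − 3.902 × 10^-3 = 0.01102 mol
From the 1:2 ratio, n(Na2CO3) = 1/2 × 0.01102 = 5.511 × 10^-3 mol
mass of Na2CO3 = 5.511 × 10^-3 × 105.99 = 0.5841 g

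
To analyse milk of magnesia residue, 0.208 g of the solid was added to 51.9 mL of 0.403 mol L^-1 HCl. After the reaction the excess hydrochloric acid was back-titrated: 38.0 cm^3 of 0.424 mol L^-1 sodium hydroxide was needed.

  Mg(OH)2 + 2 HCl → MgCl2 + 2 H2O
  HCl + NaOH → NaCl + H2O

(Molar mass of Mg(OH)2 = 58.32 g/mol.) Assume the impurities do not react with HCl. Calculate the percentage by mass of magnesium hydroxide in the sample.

67.3 %

n(HCl) added = 0.0519 × 0.403 = 0.0209 mol
n(NaOH) used in back-titration = 0.0380 × 0.424 = 0.0161 mol
n(HCl) left over = 0.0161 mol (1:1 ratio)
n(HCl) consumed by analyte = 0.0209 − 0.0161 = 4.80 × 10^-3 mol
From the 1:2 ratio, n(Mg(OH)2) = 1/2 × 4.80 × 10^-3 = 2.40 × 10^-3 mol
mass of Mg(OH)2 = 2.40 × 10^-3 × 58.32 = 0.140 g
% Mg(OH)2 = 0.140 / 0.208 × 100 = 67.3 %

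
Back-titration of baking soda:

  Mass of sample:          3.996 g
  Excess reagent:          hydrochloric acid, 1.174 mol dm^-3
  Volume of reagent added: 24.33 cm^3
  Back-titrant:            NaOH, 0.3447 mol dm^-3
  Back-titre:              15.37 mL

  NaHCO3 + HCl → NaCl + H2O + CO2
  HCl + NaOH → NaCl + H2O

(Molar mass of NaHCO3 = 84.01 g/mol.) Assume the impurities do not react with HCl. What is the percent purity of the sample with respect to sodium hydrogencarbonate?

n(HCl) added = 0.02433 × 1.174 = 0.02856 mol
n(NaOH) used in back-titration = 0.01537 × 0.3447 = 5.298 × 10^-3 mol
n(HCl) left over = 5.298 × 10^-3 mol (1:1 ratio)
n(HCl) consumed by analyte = 0.02856 − 5.298 × 10^-3 = 0.02327 mol
n(NaHCO3) = 0.02327 mol (1:1 ratio)
mass of NaHCO3 = 0.02327 × 84.01 = 1.955 g
% NaHCO3 = 1.955 / 3.996 × 100 = 48.91 %

48.91 %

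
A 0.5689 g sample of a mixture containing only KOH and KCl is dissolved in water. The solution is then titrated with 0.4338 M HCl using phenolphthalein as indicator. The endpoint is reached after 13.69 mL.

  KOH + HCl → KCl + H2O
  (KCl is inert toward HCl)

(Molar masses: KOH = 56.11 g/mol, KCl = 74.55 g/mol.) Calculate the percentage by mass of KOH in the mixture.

58.57 %

n(HCl) = 0.01369 × 0.4338 = 5.939 × 10^-3 mol
Let x = n(KOH), y = n(KCl).
Titrant: 1x = 5.939 × 10^-3;  mass: 56.11x + 74.55y = 0.5689
Solving, x = 5.939 × 10^-3 mol, y = 3.161 × 10^-3 mol
mass of KOH = 5.939 × 10^-3 × 56.11 = 0.3332 g
% KOH = 0.3332 / 0.5689 × 100 = 58.57 %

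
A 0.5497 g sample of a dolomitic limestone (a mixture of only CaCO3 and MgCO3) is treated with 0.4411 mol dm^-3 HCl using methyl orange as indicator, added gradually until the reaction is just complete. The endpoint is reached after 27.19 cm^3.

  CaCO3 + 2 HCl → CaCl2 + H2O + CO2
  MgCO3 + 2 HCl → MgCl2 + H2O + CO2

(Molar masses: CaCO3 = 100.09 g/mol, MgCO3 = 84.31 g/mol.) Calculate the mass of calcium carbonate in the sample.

0.2798 g

n(HCl) = 0.02719 × 0.4411 = 0.01199 mol
Let x = n(CaCO3), y = n(MgCO3).
Titrant: 2x + 2y = 0.01199;  mass: 100.09x + 84.31y = 0.5497
Solving, x = 2.796 × 10^-3 mol, y = 3.201 × 10^-3 mol
mass of CaCO3 = 2.796 × 10^-3 × 100.09 = 0.2798 g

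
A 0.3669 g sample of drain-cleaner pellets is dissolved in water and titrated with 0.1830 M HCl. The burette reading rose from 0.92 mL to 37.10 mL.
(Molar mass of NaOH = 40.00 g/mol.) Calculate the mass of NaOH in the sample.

NaOH + HCl → NaCl + H2O
n(HCl) = 0.03618 L × 0.1830 mol/L = 6.621 × 10^-3 mol
n(NaOH) = 6.621 × 10^-3 mol (1:1 ratio)
mass of NaOH = 6.621 × 10^-3 × 40.00 g/mol = 0.2648 g

0.2648 g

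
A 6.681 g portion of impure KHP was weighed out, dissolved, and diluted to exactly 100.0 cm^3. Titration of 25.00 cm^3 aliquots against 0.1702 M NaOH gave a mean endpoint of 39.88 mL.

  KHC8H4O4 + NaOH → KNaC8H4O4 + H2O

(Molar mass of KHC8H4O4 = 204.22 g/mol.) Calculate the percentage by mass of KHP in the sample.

82.99 %

n(NaOH) per titration = 0.03988 × 0.1702 = 6.788 × 10^-3 mol
n(KHC8H4O4) in each aliquot = 6.788 × 10^-3 mol (1:1 ratio)
n(KHC8H4O4) in the whole flask = 6.788 × 10^-3 × 100.0/25.00 = 0.02715 mol
mass of KHC8H4O4 = 0.02715 × 204.22 = 5.545 g
% KHC8H4O4 = 5.545 / 6.681 × 100 = 82.99 %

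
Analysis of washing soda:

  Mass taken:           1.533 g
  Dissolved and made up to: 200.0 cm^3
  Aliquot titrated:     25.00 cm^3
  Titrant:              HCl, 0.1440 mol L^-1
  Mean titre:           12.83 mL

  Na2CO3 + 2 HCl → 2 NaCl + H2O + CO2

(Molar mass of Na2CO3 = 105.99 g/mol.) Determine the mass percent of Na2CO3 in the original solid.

51.09 %

n(HCl) per titration = 0.01283 × 0.1440 = 1.848 × 10^-3 mol
From the 1:2 ratio, n(Na2CO3) in each aliquot = 1/2 × 1.848 × 10^-3 = 9.238 × 10^-4 mol
n(Na2CO3) in the whole flask = 9.238 × 10^-4 × 200.0/25.00 = 7.390 × 10^-3 mol
mass of Na2CO3 = 7.390 × 10^-3 × 105.99 = 0.7833 g
% Na2CO3 = 0.7833 / 1.533 × 100 = 51.09 %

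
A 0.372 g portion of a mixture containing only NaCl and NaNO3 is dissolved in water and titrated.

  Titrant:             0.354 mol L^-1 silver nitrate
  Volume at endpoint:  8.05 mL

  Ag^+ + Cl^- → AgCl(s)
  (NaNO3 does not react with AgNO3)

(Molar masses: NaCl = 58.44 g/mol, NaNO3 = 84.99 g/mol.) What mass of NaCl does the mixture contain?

n(AgNO3) = 0.00805 × 0.354 = 2.85 × 10^-3 mol
Let x = n(NaCl), y = n(NaNO3).
Titrant: 1x = 2.85 × 10^-3;  mass: 58.44x + 84.99y = 0.372
Solving, x = 2.85 × 10^-3 mol, y = 2.42 × 10^-3 mol
mass of NaCl = 2.85 × 10^-3 × 58.44 = 0.167 g

0.167 g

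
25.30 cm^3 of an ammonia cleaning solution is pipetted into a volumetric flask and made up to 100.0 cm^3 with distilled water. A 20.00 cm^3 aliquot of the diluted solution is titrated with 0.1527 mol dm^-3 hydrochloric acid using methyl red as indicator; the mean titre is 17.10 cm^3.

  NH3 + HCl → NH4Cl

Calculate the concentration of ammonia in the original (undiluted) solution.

0.5160 mol/L

n(HCl) = 0.01710 × 0.1527 = 2.611 × 10^-3 mol
n(NH3) in the aliquot = 2.611 × 10^-3 mol (1:1 ratio)
[NH3]_dilute = 2.611 × 10^-3 / 0.02000 = 0.1306 mol/L
Dilution factor = 100.0 / 25.30 = 3.953
[NH3]_stock = 0.1306 × 3.953 = 0.5160 mol/L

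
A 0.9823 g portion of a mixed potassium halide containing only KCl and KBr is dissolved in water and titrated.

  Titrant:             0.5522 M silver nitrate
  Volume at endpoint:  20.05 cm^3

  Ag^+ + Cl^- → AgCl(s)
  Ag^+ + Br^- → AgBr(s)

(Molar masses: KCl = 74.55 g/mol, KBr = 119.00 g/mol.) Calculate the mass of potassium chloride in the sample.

0.5622 g

n(AgNO3) = 0.02005 × 0.5522 = 0.01107 mol
Let x = n(KCl), y = n(KBr).
Titrant: 1x + 1y = 0.01107;  mass: 74.55x + 119.00y = 0.9823
Solving, x = 7.542 × 10^-3 mol, y = 3.530 × 10^-3 mol
mass of KCl = 7.542 × 10^-3 × 74.55 = 0.5622 g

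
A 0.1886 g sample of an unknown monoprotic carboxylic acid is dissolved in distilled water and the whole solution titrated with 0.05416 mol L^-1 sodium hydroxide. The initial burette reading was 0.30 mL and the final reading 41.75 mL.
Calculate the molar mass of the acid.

84.01 g/mol

n(NaOH) = 0.04145 L × 0.05416 mol/L = 2.245 × 10^-3 mol
n(HA) = 2.245 × 10^-3 mol (1:1 ratio)
M = m / n = 0.1886 g / 2.245 × 10^-3 mol = 84.01 g/mol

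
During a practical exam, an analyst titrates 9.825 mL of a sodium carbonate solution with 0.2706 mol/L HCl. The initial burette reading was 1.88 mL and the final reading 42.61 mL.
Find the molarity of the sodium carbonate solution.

0.5609 mol/L

Na2CO3 + 2 HCl → 2 NaCl + H2O + CO2
n(HCl) = 0.04073 L × 0.2706 mol/L = 0.01102 mol
From the 1:2 mole ratio, n(Na2CO3) = 1/2 × 0.01102 = 5.511 × 10^-3 mol
[Na2CO3] = 5.511 × 10^-3 mol / 0.009825 L = 0.5609 mol/L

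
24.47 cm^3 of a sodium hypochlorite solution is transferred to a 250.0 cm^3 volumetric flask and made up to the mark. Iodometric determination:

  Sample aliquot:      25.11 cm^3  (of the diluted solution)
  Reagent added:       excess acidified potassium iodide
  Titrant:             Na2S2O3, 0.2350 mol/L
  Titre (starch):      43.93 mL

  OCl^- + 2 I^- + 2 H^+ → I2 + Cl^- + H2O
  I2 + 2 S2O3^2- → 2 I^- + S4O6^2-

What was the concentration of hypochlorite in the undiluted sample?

2.100 mol/L

n(S2O3^2-) = 0.04393 × 0.2350 = 0.01032 mol
n(I2) = n(S2O3^2-)/2 = 5.162 × 10^-3 mol
n(OCl^-) in the aliquot = 5.162 × 10^-3 mol (1:1 ratio)
[OCl^-]_dilute = 5.162 × 10^-3 / 0.02511 = 0.2056 mol/L
[OCl^-]_original = 0.2056 × 250.0/24.47 = 2.100 mol/L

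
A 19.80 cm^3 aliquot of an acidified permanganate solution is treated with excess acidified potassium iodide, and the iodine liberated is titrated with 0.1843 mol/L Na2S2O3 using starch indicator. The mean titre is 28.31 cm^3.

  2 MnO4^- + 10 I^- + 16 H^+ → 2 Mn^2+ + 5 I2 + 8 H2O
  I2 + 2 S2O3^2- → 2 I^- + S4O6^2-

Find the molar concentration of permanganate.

n(S2O3^2-) = 0.02831 × 0.1843 = 5.218 × 10^-3 mol
n(I2) = n(S2O3^2-)/2 = 2.609 × 10^-3 mol
From the 2:5 ratio, n(MnO4^-) in the aliquot = 2/5 × 2.609 × 10^-3 = 1.044 × 10^-3 mol
[MnO4^-] = 1.044 × 10^-3 / 0.01980 = 0.05270 mol/L

0.05270 mol/L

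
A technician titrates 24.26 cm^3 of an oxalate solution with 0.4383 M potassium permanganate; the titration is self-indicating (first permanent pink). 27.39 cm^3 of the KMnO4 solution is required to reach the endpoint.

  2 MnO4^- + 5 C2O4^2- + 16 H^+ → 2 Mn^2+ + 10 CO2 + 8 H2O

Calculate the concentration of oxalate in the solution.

1.237 M

n(KMnO4) = 0.02739 L × 0.4383 mol/L = 0.01201 mol
From the 5:2 mole ratio, n(C2O4^2-) = 5/2 × 0.01201 = 0.03001 mol
[C2O4^2-] = 0.03001 mol / 0.02426 L = 1.237 mol/L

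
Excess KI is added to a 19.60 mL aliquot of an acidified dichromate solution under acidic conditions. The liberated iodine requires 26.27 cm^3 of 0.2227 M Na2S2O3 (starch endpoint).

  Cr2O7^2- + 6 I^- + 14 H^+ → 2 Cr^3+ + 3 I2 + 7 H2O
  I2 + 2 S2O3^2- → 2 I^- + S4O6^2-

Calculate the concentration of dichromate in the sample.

n(S2O3^2-) = 0.02627 × 0.2227 = 5.850 × 10^-3 mol
n(I2) = n(S2O3^2-)/2 = 2.925 × 10^-3 mol
From the 1:3 ratio, n(Cr2O7^2-) in the aliquot = 1/3 × 2.925 × 10^-3 = 9.751 × 10^-4 mol
[Cr2O7^2-] = 9.751 × 10^-4 / 0.01960 = 0.04975 mol/L

0.04975 M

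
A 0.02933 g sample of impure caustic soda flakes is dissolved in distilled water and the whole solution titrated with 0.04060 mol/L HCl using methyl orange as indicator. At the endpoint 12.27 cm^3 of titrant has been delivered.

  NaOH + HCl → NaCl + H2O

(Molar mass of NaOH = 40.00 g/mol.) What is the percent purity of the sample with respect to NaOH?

67.94 %

n(HCl) = 0.01227 L × 0.04060 mol/L = 4.982 × 10^-4 mol
n(NaOH) = 4.982 × 10^-4 mol (1:1 ratio)
mass of NaOH = 4.982 × 10^-4 × 40.00 g/mol = 0.01993 g
% NaOH = 0.01993 / 0.02933 × 100 = 67.94 %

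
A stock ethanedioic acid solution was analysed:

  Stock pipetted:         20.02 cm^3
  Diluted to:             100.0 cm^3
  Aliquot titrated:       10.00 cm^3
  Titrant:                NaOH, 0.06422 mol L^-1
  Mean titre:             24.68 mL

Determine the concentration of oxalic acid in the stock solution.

0.3958 mol/L

H2C2O4 + 2 NaOH → Na2C2O4 + 2 H2O
n(NaOH) = 0.02468 × 0.06422 = 1.585 × 10^-3 mol
From the 1:2 ratio, n(H2C2O4) in the aliquot = 1/2 × 1.585 × 10^-3 = 7.925 × 10^-4 mol
[H2C2O4]_dilute = 7.925 × 10^-4 / 0.01000 = 0.07925 mol/L
Dilution factor = 100.0 / 20.02 = 4.995
[H2C2O4]_stock = 0.07925 × 4.995 = 0.3958 mol/L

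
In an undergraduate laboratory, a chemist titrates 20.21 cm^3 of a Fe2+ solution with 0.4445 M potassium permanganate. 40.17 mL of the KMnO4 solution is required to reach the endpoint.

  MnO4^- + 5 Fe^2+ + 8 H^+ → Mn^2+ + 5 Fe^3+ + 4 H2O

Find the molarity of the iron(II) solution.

4.418 M

n(KMnO4) = 0.04017 L × 0.4445 mol/L = 0.01786 mol
From the 5:1 mole ratio, n(Fe2+) = 5/1 × 0.01786 = 0.08928 mol
[Fe2+] = 0.08928 mol / 0.02021 L = 4.418 mol/L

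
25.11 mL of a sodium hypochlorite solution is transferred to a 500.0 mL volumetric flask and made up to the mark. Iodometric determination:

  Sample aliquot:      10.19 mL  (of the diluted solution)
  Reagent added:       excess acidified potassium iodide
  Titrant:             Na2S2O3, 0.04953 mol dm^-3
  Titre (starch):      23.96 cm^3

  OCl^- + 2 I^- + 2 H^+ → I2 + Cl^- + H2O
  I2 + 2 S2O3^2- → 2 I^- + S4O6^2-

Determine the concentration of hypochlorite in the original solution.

n(S2O3^2-) = 0.02396 × 0.04953 = 1.187 × 10^-3 mol
n(I2) = n(S2O3^2-)/2 = 5.934 × 10^-4 mol
n(OCl^-) in the aliquot = 5.934 × 10^-4 mol (1:1 ratio)
[OCl^-]_dilute = 5.934 × 10^-4 / 0.01019 = 0.05823 mol/L
[OCl^-]_original = 0.05823 × 500.0/25.11 = 1.160 mol/L

1.160 mol/L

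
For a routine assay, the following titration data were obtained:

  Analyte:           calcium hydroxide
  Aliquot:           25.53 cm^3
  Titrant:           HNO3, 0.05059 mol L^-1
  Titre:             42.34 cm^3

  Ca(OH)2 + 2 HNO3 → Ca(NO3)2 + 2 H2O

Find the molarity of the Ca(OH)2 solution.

0.04195 mol/L

n(HNO3) = 0.04234 L × 0.05059 mol/L = 2.142 × 10^-3 mol
From the 1:2 mole ratio, n(Ca(OH)2) = 1/2 × 2.142 × 10^-3 = 1.071 × 10^-3 mol
[Ca(OH)2] = 1.071 × 10^-3 mol / 0.02553 L = 0.04195 mol/L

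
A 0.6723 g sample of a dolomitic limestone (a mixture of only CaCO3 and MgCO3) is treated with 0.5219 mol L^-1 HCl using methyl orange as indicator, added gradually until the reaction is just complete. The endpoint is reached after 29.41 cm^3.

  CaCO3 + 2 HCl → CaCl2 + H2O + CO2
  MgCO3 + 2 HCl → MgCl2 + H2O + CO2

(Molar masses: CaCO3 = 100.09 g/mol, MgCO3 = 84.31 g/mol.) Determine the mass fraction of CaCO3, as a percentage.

23.83 %

n(HCl) = 0.02941 × 0.5219 = 0.01535 mol
Let x = n(CaCO3), y = n(MgCO3).
Titrant: 2x + 2y = 0.01535;  mass: 100.09x + 84.31y = 0.6723
Solving, x = 1.601 × 10^-3 mol, y = 6.074 × 10^-3 mol
mass of CaCO3 = 1.601 × 10^-3 × 100.09 = 0.1602 g
% CaCO3 = 0.1602 / 0.6723 × 100 = 23.83 %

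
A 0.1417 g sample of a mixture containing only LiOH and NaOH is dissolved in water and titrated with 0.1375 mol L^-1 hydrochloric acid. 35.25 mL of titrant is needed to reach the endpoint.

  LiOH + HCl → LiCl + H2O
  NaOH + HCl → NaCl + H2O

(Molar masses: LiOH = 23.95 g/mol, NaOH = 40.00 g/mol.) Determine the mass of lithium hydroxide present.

n(HCl) = 0.03525 × 0.1375 = 4.847 × 10^-3 mol
Let x = n(LiOH), y = n(NaOH).
Titrant: 1x + 1y = 4.847 × 10^-3;  mass: 23.95x + 40.00y = 0.1417
Solving, x = 3.251 × 10^-3 mol, y = 1.596 × 10^-3 mol
mass of LiOH = 3.251 × 10^-3 × 23.95 = 0.07786 g

0.07786 g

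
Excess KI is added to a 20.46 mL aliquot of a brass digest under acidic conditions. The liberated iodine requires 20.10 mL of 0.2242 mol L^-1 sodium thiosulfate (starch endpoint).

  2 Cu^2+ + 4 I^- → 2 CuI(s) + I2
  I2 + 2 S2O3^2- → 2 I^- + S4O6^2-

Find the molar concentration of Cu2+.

0.2203 mol/L

n(S2O3^2-) = 0.02010 × 0.2242 = 4.506 × 10^-3 mol
n(I2) = n(S2O3^2-)/2 = 2.253 × 10^-3 mol
From the 2:1 ratio, n(Cu2+) in the aliquot = 2/1 × 2.253 × 10^-3 = 4.506 × 10^-3 mol
[Cu2+] = 4.506 × 10^-3 / 0.02046 = 0.2203 mol/L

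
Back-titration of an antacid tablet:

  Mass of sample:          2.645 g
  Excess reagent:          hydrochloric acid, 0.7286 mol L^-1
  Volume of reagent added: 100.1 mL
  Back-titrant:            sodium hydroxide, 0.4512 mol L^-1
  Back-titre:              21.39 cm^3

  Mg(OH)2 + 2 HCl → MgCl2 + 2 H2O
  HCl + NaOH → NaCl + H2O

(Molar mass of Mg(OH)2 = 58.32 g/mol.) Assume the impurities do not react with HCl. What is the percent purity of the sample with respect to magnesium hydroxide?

n(HCl) added = 0.1001 × 0.7286 = 0.07293 mol
n(NaOH) used in back-titration = 0.02139 × 0.4512 = 9.651 × 10^-3 mol
n(HCl) left over = 9.651 × 10^-3 mol (1:1 ratio)
n(HCl) consumed by analyte = 0.07293 − 9.651 × 10^-3 = 0.06328 mol
From the 1:2 ratio, n(Mg(OH)2) = 1/2 × 0.06328 = 0.03164 mol
mass of Mg(OH)2 = 0.03164 × 58.32 = 1.845 g
% Mg(OH)2 = 1.845 / 2.645 × 100 = 69.77 %

69.77 %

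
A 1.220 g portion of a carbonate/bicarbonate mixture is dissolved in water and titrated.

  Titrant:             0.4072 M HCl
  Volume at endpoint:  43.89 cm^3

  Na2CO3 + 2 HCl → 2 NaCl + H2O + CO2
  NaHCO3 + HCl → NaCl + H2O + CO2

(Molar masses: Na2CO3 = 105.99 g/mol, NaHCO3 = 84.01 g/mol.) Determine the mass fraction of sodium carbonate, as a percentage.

39.42 %

n(HCl) = 0.04389 × 0.4072 = 0.01787 mol
Let x = n(Na2CO3), y = n(NaHCO3).
Titrant: 2x + 1y = 0.01787;  mass: 105.99x + 84.01y = 1.220
Solving, x = 4.537 × 10^-3 mol, y = 8.798 × 10^-3 mol
mass of Na2CO3 = 4.537 × 10^-3 × 105.99 = 0.4809 g
% Na2CO3 = 0.4809 / 1.220 × 100 = 39.42 %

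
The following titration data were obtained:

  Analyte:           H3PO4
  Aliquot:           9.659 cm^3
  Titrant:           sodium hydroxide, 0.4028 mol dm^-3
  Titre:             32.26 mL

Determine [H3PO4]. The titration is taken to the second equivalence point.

0.6727 mol/L

H3PO4 + 2 NaOH → Na2HPO4 + 2 H2O
n(NaOH) = 0.03226 L × 0.4028 mol/L = 0.01299 mol
From the 1:2 mole ratio, n(H3PO4) = 1/2 × 0.01299 = 6.497 × 10^-3 mol
[H3PO4] = 6.497 × 10^-3 mol / 0.009659 L = 0.6727 mol/L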